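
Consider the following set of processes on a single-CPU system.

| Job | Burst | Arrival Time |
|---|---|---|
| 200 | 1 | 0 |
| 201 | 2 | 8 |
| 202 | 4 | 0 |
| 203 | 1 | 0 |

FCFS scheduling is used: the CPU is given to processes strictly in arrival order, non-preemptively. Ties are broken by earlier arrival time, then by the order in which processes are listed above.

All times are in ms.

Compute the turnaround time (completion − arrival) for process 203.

6

Schedule: | 200 0-1 | 202 1-5 | 203 5-6 | idle 6-8 | 201 8-10 |
Completion: 200=1  201=10  202=5  203=6
Turnaround (C−A): 200=1  201=2  202=5  203=6
Turnaround(203) = completion − arrival = 6 − 0 = 6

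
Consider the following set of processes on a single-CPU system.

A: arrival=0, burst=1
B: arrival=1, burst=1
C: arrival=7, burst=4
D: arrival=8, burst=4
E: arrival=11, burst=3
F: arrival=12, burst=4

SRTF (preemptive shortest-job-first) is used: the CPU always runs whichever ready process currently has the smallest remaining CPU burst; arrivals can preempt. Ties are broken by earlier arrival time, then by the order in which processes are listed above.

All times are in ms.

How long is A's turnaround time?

1

Timeline: | A 0-1 | B 1-2 | idle 2-7 | C 7-11 | E 11-14 | D 14-18 | F 18-22 |
Completion: A=1  B=2  C=11  D=18  E=14  F=22
Turnaround(A) = completion − arrival = 1 − 0 = 1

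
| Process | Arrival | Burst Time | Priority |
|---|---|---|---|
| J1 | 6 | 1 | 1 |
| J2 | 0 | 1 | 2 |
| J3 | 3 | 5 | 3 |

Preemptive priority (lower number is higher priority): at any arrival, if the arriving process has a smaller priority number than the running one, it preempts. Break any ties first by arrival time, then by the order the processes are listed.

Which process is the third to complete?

J3

Gantt: | J2 0-1 | idle 1-3 | J3 3-6 | J1 6-7 | J3 7-9 |
Completion: J1=7  J2=1  J3=9
Turnaround (C−A): J1=1  J2=1  J3=6
Finish order: J2 → J1 → J3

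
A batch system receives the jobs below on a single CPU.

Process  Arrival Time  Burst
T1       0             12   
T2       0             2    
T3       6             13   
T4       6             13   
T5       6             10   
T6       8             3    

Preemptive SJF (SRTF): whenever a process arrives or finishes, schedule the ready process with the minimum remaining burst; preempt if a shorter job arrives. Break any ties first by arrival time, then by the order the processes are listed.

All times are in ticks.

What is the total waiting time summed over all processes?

Timeline: | T2 0-2 | T1 2-8 | T6 8-11 | T1 11-17 | T5 17-27 | T3 27-40 | T4 40-53 |
Completion: T1=17  T2=2  T3=40  T4=53  T5=27  T6=11
Turnaround (C−A): T1=17  T2=2  T3=34  T4=47  T5=21  T6=3
Waiting = turnaround − burst: T1=5, T2=0, T3=21, T4=34, T5=11, T6=0
Total waiting = 5 + 0 + 21 + 34 + 11 + 0 = 71

71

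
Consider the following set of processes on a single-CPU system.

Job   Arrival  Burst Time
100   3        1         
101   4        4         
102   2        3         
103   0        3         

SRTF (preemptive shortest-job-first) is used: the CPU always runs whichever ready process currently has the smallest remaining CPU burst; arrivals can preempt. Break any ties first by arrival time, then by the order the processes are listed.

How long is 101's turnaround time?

7

Schedule: | 103 0-3 | 100 3-4 | 102 4-7 | 101 7-11 |
Completion: 100=4  101=11  102=7  103=3
Turnaround(101) = completion − arrival = 11 − 4 = 7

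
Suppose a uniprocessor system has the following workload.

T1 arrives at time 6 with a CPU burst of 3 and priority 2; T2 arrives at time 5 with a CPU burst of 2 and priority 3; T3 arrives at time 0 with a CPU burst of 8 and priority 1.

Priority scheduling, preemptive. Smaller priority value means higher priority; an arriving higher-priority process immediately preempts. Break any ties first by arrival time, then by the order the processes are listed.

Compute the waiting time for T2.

Gantt: | T3 0-8 | T1 8-11 | T2 11-13 |
Completion: T1=11  T2=13  T3=8
Waiting(T2) = turnaround − burst = 8 − 2 = 6

6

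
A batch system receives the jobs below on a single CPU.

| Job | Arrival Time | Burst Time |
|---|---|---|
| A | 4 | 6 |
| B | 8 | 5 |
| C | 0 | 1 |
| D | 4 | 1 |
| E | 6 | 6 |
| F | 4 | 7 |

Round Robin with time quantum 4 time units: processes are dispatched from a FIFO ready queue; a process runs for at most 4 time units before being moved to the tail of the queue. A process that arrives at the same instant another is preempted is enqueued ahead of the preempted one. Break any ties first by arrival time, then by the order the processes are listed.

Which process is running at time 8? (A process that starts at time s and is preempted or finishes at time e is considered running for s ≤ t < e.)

Schedule: | C 0-1 | idle 1-4 | A 4-8 | D 8-9 | F 9-13 | E 13-17 | B 17-21 | A 21-23 | F 23-26 | E 26-28 | B 28-29 |
Completion: A=23  B=29  C=1  D=9  E=28  F=26

D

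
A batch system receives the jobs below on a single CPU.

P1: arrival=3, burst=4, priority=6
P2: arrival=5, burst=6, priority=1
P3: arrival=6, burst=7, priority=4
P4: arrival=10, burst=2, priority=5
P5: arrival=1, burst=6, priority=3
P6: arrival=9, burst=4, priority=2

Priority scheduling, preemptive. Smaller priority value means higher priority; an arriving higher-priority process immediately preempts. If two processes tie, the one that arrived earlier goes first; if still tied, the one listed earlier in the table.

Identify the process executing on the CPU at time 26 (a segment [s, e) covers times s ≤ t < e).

Schedule: | idle 0-1 | P5 1-5 | P2 5-11 | P6 11-15 | P5 15-17 | P3 17-24 | P4 24-26 | P1 26-30 |
Completion: P1=30  P2=11  P3=24  P4=26  P5=17  P6=15
Turnaround (C−A): P1=27  P2=6  P3=18  P4=16  P5=16  P6=6

P1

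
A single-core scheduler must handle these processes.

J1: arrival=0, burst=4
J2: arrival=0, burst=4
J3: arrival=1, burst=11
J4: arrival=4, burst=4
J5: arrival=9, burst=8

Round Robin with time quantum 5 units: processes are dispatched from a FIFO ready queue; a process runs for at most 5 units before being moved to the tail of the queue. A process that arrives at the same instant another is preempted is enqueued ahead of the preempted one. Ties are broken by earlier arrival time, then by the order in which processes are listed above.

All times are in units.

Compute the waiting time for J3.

Schedule: | J1 0-4 | J2 4-8 | J3 8-13 | J4 13-17 | J5 17-22 | J3 22-27 | J5 27-30 | J3 30-31 |
Completion: J1=4  J2=8  J3=31  J4=17  J5=30
Turnaround (C−A): J1=4  J2=8  J3=30  J4=13  J5=21
Waiting(J3) = turnaround − burst = 30 − 11 = 19

19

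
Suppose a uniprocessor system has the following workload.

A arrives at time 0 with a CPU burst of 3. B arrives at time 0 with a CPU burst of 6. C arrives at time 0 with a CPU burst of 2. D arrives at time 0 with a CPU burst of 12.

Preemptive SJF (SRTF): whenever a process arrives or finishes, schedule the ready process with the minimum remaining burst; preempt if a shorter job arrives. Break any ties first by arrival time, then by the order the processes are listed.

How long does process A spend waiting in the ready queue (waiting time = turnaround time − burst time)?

Timeline: | C 0-2 | A 2-5 | B 5-11 | D 11-23 |
Completion: A=5  B=11  C=2  D=23
Turnaround (C−A): A=5  B=11  C=2  D=23
Waiting(A) = turnaround − burst = 5 − 3 = 2

2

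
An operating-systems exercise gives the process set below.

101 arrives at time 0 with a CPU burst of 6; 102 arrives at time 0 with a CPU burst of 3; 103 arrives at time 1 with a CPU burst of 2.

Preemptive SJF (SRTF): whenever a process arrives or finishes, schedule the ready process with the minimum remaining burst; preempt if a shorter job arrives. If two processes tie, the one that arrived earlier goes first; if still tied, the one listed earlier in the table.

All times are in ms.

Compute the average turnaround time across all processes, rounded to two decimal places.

Timeline: | 102 0-3 | 103 3-5 | 101 5-11 |
Completion: 101=11  102=3  103=5
Turnaround (C−A): 101=11  102=3  103=4
Turnaround times: 101=11, 102=3, 103=4
Average turnaround = (11+3+4) / 3 = 18/3 = 6.00

6.00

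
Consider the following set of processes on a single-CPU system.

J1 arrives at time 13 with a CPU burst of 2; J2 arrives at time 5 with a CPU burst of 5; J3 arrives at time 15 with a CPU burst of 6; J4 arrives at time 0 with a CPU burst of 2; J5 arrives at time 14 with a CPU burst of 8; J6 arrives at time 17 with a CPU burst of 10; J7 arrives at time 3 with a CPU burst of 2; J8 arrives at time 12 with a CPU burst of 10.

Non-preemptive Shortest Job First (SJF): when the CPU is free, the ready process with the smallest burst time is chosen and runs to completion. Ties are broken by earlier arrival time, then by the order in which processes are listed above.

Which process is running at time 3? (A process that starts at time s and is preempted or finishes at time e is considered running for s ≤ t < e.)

J7

Timeline: | J4 0-2 | idle 2-3 | J7 3-5 | J2 5-10 | idle 10-12 | J8 12-22 | J1 22-24 | J3 24-30 | J5 30-38 | J6 38-48 |
Completion: J1=24  J2=10  J3=30  J4=2  J5=38  J6=48  J7=5  J8=22
Turnaround (C−A): J1=11  J2=5  J3=15  J4=2  J5=24  J6=31  J7=2  J8=10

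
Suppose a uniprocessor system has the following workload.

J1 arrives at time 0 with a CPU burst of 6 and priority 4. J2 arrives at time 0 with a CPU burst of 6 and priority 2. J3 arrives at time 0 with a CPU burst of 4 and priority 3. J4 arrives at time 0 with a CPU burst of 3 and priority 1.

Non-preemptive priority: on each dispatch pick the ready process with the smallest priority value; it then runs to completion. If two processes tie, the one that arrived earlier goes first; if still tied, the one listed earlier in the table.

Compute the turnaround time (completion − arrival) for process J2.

Gantt: | J4 0-3 | J2 3-9 | J3 9-13 | J1 13-19 |
Completion: J1=19  J2=9  J3=13  J4=3
Turnaround(J2) = completion − arrival = 9 − 0 = 9

9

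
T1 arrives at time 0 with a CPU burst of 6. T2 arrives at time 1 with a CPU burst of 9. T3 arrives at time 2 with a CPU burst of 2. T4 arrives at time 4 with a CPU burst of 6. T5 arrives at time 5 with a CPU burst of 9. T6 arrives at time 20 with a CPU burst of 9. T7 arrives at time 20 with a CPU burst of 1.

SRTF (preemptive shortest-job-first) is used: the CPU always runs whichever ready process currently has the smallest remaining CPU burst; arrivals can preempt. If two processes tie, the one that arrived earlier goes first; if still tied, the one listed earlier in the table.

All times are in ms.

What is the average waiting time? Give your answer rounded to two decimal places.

7.43

Gantt: | T1 0-2 | T3 2-4 | T1 4-8 | T4 8-14 | T2 14-20 | T7 20-21 | T2 21-24 | T5 24-33 | T6 33-42 |
Completion: T1=8  T2=24  T3=4  T4=14  T5=33  T6=42  T7=21
Waiting times: T1=2, T2=14, T3=0, T4=4, T5=19, T6=13, T7=0
Average waiting = (2+14+0+4+19+13+0) / 7 = 52/7 = 7.43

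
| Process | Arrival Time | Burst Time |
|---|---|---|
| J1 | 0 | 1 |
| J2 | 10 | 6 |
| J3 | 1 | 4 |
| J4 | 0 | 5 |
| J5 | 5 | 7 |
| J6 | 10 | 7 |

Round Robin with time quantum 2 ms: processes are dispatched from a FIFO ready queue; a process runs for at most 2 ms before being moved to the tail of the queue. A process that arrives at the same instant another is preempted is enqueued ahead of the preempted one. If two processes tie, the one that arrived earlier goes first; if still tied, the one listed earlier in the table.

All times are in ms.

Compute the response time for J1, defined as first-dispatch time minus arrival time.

Timeline: | J1 0-1 | J4 1-3 | J3 3-5 | J4 5-7 | J5 7-9 | J3 9-11 | J4 11-12 | J5 12-14 | J2 14-16 | J6 16-18 | J5 18-20 | J2 20-22 | J6 22-24 | J5 24-25 | J2 25-27 | J6 27-30 |
Completion: J1=1  J2=27  J3=11  J4=12  J5=25  J6=30
Turnaround (C−A): J1=1  J2=17  J3=10  J4=12  J5=20  J6=20
Response(J1) = first start − arrival = 0 − 0 = 0

0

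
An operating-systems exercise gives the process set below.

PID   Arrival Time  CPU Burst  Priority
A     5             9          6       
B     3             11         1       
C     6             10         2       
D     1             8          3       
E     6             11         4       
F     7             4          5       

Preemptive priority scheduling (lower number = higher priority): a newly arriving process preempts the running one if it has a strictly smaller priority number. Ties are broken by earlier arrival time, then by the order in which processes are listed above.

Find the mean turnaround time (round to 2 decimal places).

Timeline: | idle 0-1 | D 1-3 | B 3-14 | C 14-24 | D 24-30 | E 30-41 | F 41-45 | A 45-54 |
Completion: A=54  B=14  C=24  D=30  E=41  F=45
Turnaround (C−A): A=49  B=11  C=18  D=29  E=35  F=38
Turnaround times: A=49, B=11, C=18, D=29, E=35, F=38
Average turnaround = (49+11+18+29+35+38) / 6 = 180/6 = 30.00

30.00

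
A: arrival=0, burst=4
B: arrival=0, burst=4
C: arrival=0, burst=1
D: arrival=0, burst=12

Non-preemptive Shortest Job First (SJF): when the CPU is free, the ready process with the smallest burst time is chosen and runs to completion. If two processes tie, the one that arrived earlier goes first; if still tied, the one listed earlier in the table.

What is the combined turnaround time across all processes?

36

Schedule: | C 0-1 | A 1-5 | B 5-9 | D 9-21 |
Completion: A=5  B=9  C=1  D=21
Turnaround = completion − arrival: A=5, B=9, C=1, D=21
Total turnaround = 5 + 9 + 1 + 21 = 36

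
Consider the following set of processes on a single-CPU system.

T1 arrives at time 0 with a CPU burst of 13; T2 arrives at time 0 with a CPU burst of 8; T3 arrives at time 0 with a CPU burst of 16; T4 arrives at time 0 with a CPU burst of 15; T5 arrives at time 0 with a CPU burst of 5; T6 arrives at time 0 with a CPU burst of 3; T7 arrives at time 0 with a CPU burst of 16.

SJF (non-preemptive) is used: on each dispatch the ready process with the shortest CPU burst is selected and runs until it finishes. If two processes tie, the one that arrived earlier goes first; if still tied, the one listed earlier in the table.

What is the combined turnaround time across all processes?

Schedule: | T6 0-3 | T5 3-8 | T2 8-16 | T1 16-29 | T4 29-44 | T3 44-60 | T7 60-76 |
Completion: T1=29  T2=16  T3=60  T4=44  T5=8  T6=3  T7=76
Turnaround (C−A): T1=29  T2=16  T3=60  T4=44  T5=8  T6=3  T7=76
Turnaround = completion − arrival: T1=29, T2=16, T3=60, T4=44, T5=8, T6=3, T7=76
Total turnaround = 29 + 16 + 60 + 44 + 8 + 3 + 76 = 236

236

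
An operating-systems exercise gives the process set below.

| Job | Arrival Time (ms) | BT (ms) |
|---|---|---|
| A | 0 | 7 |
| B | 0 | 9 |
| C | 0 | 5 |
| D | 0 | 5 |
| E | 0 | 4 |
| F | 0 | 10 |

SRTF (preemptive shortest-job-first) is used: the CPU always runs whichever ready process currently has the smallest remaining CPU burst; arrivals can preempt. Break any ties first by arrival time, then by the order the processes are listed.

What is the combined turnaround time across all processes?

Timeline: | E 0-4 | C 4-9 | D 9-14 | A 14-21 | B 21-30 | F 30-40 |
Completion: A=21  B=30  C=9  D=14  E=4  F=40
Turnaround = completion − arrival: A=21, B=30, C=9, D=14, E=4, F=40
Total turnaround = 21 + 30 + 9 + 14 + 4 + 40 = 118

118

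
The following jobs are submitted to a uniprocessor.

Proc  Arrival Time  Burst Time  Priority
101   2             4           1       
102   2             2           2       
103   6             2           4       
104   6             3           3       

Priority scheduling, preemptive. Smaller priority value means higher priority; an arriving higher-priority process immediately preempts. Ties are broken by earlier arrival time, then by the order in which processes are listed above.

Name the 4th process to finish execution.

Schedule: | idle 0-2 | 101 2-6 | 102 6-8 | 104 8-11 | 103 11-13 |
Completion: 101=6  102=8  103=13  104=11
Turnaround (C−A): 101=4  102=6  103=7  104=5
Finish order: 101 → 102 → 104 → 103

103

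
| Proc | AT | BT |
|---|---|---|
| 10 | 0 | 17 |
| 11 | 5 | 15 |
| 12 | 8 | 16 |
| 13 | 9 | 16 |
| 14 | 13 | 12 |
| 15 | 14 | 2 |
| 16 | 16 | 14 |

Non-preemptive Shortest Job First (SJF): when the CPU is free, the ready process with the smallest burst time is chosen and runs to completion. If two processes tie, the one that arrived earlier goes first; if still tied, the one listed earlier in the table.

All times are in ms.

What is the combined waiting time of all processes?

183

Gantt: | 10 0-17 | 15 17-19 | 14 19-31 | 16 31-45 | 11 45-60 | 12 60-76 | 13 76-92 |
Completion: 10=17  11=60  12=76  13=92  14=31  15=19  16=45
Turnaround (C−A): 10=17  11=55  12=68  13=83  14=18  15=5  16=29
Waiting = turnaround − burst: 10=0, 11=40, 12=52, 13=67, 14=6, 15=3, 16=15
Total waiting = 0 + 40 + 52 + 67 + 6 + 3 + 15 = 183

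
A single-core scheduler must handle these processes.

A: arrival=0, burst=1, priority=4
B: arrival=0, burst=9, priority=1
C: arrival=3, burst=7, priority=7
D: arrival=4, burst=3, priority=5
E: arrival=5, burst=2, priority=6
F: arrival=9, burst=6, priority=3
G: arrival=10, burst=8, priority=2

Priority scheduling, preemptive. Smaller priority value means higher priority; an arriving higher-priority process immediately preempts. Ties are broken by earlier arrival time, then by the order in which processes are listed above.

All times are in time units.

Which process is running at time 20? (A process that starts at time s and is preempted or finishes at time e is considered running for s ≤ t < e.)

F

Gantt: | B 0-9 | F 9-10 | G 10-18 | F 18-23 | A 23-24 | D 24-27 | E 27-29 | C 29-36 |
Completion: A=24  B=9  C=36  D=27  E=29  F=23  G=18
Turnaround (C−A): A=24  B=9  C=33  D=23  E=24  F=14  G=8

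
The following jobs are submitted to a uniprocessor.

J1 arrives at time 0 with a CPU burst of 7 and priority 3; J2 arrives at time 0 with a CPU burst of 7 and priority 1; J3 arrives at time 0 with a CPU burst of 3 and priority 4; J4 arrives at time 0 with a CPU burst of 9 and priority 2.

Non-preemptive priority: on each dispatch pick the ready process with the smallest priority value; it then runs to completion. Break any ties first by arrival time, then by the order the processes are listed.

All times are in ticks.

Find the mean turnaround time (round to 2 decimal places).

18.00

Gantt: | J2 0-7 | J4 7-16 | J1 16-23 | J3 23-26 |
Completion: J1=23  J2=7  J3=26  J4=16
Turnaround (C−A): J1=23  J2=7  J3=26  J4=16
Turnaround times: J1=23, J2=7, J3=26, J4=16
Average turnaround = (23+7+26+16) / 4 = 72/4 = 18.00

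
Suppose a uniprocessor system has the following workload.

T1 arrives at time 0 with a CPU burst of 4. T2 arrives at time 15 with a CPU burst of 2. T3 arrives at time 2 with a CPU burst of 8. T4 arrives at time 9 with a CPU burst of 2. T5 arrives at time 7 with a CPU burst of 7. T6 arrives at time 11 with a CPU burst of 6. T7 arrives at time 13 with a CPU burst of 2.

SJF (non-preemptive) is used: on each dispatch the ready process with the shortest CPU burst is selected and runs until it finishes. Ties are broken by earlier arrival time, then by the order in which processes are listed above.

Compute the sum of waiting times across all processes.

31

Schedule: | T1 0-4 | T3 4-12 | T4 12-14 | T7 14-16 | T2 16-18 | T6 18-24 | T5 24-31 |
Completion: T1=4  T2=18  T3=12  T4=14  T5=31  T6=24  T7=16
Waiting = turnaround − burst: T1=0, T2=1, T3=2, T4=3, T5=17, T6=7, T7=1
Total waiting = 0 + 1 + 2 + 3 + 17 + 7 + 1 = 31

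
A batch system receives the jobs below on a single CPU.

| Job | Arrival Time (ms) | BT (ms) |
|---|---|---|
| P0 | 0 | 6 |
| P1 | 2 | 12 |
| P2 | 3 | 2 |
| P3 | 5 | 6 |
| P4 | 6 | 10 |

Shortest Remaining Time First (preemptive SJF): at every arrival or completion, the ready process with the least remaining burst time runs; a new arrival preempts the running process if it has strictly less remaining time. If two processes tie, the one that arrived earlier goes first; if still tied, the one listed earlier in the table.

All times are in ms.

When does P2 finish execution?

5

Gantt: | P0 0-3 | P2 3-5 | P0 5-8 | P3 8-14 | P4 14-24 | P1 24-36 |
Completion: P0=8  P1=36  P2=5  P3=14  P4=24
Turnaround (C−A): P0=8  P1=34  P2=2  P3=9  P4=18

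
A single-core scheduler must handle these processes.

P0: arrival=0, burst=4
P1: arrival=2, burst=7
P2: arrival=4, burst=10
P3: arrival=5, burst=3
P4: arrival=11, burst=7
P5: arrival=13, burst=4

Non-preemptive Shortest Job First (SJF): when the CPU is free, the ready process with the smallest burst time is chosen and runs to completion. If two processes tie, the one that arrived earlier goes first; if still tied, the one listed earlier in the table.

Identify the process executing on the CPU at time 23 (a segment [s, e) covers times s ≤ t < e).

P4

Gantt: | P0 0-4 | P1 4-11 | P3 11-14 | P5 14-18 | P4 18-25 | P2 25-35 |
Completion: P0=4  P1=11  P2=35  P3=14  P4=25  P5=18
Turnaround (C−A): P0=4  P1=9  P2=31  P3=9  P4=14  P5=5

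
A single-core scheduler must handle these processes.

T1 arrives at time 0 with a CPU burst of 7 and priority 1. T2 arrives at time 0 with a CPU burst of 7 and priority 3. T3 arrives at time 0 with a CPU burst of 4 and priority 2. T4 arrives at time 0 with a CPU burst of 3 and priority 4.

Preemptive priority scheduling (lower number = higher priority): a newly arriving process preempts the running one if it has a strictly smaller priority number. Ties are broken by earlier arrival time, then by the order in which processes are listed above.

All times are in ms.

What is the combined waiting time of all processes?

36

Timeline: | T1 0-7 | T3 7-11 | T2 11-18 | T4 18-21 |
Completion: T1=7  T2=18  T3=11  T4=21
Turnaround (C−A): T1=7  T2=18  T3=11  T4=21
Waiting = turnaround − burst: T1=0, T2=11, T3=7, T4=18
Total waiting = 0 + 11 + 7 + 18 = 36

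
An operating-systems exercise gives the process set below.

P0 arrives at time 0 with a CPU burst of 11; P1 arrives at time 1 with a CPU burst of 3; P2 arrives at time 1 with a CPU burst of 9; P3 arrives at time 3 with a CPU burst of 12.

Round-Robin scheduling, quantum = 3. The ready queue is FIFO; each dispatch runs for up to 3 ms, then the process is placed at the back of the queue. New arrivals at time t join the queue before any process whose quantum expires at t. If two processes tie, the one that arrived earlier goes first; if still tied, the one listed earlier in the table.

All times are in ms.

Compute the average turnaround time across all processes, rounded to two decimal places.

23.75

Schedule: | P0 0-3 | P1 3-6 | P2 6-9 | P3 9-12 | P0 12-15 | P2 15-18 | P3 18-21 | P0 21-24 | P2 24-27 | P3 27-30 | P0 30-32 | P3 32-35 |
Completion: P0=32  P1=6  P2=27  P3=35
Turnaround (C−A): P0=32  P1=5  P2=26  P3=32
Turnaround times: P0=32, P1=5, P2=26, P3=32
Average turnaround = (32+5+26+32) / 4 = 95/4 = 23.75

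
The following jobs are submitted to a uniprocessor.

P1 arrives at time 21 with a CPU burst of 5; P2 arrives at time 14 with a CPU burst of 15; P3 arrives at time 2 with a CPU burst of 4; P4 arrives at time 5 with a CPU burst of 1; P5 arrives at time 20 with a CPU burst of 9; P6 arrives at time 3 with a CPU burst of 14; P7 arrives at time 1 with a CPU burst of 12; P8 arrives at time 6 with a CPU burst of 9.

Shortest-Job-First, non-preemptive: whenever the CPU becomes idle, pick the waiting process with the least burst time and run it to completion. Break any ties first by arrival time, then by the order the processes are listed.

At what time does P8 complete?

27

Schedule: | idle 0-1 | P7 1-13 | P4 13-14 | P3 14-18 | P8 18-27 | P1 27-32 | P5 32-41 | P6 41-55 | P2 55-70 |
Completion: P1=32  P2=70  P3=18  P4=14  P5=41  P6=55  P7=13  P8=27
Turnaround (C−A): P1=11  P2=56  P3=16  P4=9  P5=21  P6=52  P7=12  P8=21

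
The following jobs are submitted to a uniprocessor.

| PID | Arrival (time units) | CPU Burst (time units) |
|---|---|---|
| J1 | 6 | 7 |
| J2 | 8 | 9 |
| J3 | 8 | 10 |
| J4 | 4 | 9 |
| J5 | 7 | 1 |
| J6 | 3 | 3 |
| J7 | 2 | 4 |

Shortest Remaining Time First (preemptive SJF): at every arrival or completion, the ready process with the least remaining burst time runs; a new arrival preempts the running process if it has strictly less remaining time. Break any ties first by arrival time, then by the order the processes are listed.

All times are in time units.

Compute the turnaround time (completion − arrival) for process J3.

37

Timeline: | idle 0-2 | J7 2-6 | J6 6-7 | J5 7-8 | J6 8-10 | J1 10-17 | J4 17-26 | J2 26-35 | J3 35-45 |
Completion: J1=17  J2=35  J3=45  J4=26  J5=8  J6=10  J7=6
Turnaround (C−A): J1=11  J2=27  J3=37  J4=22  J5=1  J6=7  J7=4
Turnaround(J3) = completion − arrival = 45 − 8 = 37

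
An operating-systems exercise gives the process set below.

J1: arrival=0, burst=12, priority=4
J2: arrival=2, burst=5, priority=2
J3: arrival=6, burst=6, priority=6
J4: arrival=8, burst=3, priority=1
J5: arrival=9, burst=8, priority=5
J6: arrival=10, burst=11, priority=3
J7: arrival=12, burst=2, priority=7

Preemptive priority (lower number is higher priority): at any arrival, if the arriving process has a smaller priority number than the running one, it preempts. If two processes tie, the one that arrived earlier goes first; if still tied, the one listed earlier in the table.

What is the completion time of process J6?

Schedule: | J1 0-2 | J2 2-7 | J1 7-8 | J4 8-11 | J6 11-22 | J1 22-31 | J5 31-39 | J3 39-45 | J7 45-47 |
Completion: J1=31  J2=7  J3=45  J4=11  J5=39  J6=22  J7=47
Turnaround (C−A): J1=31  J2=5  J3=39  J4=3  J5=30  J6=12  J7=35

22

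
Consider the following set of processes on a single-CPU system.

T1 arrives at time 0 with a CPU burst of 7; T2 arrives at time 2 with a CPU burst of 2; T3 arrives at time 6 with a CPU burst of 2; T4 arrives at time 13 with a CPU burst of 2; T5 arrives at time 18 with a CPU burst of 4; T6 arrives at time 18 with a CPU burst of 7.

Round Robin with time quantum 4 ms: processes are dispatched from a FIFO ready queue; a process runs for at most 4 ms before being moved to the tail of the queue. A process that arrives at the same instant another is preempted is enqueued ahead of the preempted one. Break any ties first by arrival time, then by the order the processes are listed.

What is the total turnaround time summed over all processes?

35

Schedule: | T1 0-4 | T2 4-6 | T1 6-9 | T3 9-11 | idle 11-13 | T4 13-15 | idle 15-18 | T5 18-22 | T6 22-29 |
Completion: T1=9  T2=6  T3=11  T4=15  T5=22  T6=29
Turnaround (C−A): T1=9  T2=4  T3=5  T4=2  T5=4  T6=11
Turnaround = completion − arrival: T1=9, T2=4, T3=5, T4=2, T5=4, T6=11
Total turnaround = 9 + 4 + 5 + 2 + 4 + 11 = 35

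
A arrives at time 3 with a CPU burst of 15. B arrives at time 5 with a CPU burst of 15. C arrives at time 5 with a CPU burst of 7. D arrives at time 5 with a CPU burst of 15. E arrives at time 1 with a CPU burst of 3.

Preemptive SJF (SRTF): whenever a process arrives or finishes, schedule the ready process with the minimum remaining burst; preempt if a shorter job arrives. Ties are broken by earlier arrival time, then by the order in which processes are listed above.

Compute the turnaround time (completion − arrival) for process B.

Timeline: | idle 0-1 | E 1-4 | A 4-5 | C 5-12 | A 12-26 | B 26-41 | D 41-56 |
Completion: A=26  B=41  C=12  D=56  E=4
Turnaround(B) = completion − arrival = 41 − 5 = 36

36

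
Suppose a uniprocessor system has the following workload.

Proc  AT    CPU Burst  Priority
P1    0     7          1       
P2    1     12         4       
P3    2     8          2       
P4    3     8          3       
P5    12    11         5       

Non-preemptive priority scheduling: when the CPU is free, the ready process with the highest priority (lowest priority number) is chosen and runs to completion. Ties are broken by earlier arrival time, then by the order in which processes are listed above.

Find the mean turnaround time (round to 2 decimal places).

Gantt: | P1 0-7 | P3 7-15 | P4 15-23 | P2 23-35 | P5 35-46 |
Completion: P1=7  P2=35  P3=15  P4=23  P5=46
Turnaround times: P1=7, P2=34, P3=13, P4=20, P5=34
Average turnaround = (7+34+13+20+34) / 5 = 108/5 = 21.60

21.60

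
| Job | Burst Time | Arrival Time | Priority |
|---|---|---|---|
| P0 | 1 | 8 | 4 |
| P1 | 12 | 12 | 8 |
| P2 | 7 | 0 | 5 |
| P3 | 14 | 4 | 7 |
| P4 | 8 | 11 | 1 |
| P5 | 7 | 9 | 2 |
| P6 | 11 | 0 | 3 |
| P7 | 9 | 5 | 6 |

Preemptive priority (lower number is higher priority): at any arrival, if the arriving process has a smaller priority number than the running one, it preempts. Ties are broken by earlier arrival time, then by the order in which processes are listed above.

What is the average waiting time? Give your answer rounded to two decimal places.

22.63

Schedule: | P6 0-9 | P5 9-11 | P4 11-19 | P5 19-24 | P6 24-26 | P0 26-27 | P2 27-34 | P7 34-43 | P3 43-57 | P1 57-69 |
Completion: P0=27  P1=69  P2=34  P3=57  P4=19  P5=24  P6=26  P7=43
Turnaround (C−A): P0=19  P1=57  P2=34  P3=53  P4=8  P5=15  P6=26  P7=38
Waiting times: P0=18, P1=45, P2=27, P3=39, P4=0, P5=8, P6=15, P7=29
Average waiting = (18+45+27+39+0+8+15+29) / 8 = 181/8 = 22.63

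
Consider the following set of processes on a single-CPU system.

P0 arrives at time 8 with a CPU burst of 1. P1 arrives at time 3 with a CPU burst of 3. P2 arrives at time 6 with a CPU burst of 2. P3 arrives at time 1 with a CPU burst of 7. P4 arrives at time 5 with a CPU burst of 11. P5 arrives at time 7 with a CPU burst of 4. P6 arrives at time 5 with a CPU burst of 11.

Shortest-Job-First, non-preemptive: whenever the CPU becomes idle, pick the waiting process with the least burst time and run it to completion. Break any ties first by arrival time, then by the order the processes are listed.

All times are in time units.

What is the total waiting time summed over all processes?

Schedule: | idle 0-1 | P3 1-8 | P0 8-9 | P2 9-11 | P1 11-14 | P5 14-18 | P4 18-29 | P6 29-40 |
Completion: P0=9  P1=14  P2=11  P3=8  P4=29  P5=18  P6=40
Waiting = turnaround − burst: P0=0, P1=8, P2=3, P3=0, P4=13, P5=7, P6=24
Total waiting = 0 + 8 + 3 + 0 + 13 + 7 + 24 = 55

55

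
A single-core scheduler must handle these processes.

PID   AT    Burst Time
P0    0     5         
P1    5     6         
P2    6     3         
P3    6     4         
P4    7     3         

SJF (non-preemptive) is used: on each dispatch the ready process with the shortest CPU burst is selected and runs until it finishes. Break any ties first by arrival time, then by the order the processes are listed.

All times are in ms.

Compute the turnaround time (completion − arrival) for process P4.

10

Schedule: | P0 0-5 | P1 5-11 | P2 11-14 | P4 14-17 | P3 17-21 |
Completion: P0=5  P1=11  P2=14  P3=21  P4=17
Turnaround (C−A): P0=5  P1=6  P2=8  P3=15  P4=10
Turnaround(P4) = completion − arrival = 17 − 7 = 10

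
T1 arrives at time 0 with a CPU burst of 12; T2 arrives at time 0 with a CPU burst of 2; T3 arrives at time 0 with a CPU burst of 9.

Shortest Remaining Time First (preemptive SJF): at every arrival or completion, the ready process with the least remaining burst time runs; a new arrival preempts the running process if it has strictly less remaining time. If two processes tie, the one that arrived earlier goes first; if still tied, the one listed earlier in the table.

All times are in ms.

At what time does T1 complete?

Gantt: | T2 0-2 | T3 2-11 | T1 11-23 |
Completion: T1=23  T2=2  T3=11
Turnaround (C−A): T1=23  T2=2  T3=11

23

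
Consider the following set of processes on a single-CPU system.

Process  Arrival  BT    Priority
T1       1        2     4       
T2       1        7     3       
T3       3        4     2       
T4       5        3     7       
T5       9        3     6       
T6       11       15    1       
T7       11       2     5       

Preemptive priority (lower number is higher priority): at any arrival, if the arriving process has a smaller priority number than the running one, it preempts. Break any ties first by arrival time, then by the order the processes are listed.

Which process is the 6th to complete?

Gantt: | idle 0-1 | T2 1-3 | T3 3-7 | T2 7-11 | T6 11-26 | T2 26-27 | T1 27-29 | T7 29-31 | T5 31-34 | T4 34-37 |
Completion: T1=29  T2=27  T3=7  T4=37  T5=34  T6=26  T7=31
Turnaround (C−A): T1=28  T2=26  T3=4  T4=32  T5=25  T6=15  T7=20
Finish order: T3 → T6 → T2 → T1 → T7 → T5 → T4

T5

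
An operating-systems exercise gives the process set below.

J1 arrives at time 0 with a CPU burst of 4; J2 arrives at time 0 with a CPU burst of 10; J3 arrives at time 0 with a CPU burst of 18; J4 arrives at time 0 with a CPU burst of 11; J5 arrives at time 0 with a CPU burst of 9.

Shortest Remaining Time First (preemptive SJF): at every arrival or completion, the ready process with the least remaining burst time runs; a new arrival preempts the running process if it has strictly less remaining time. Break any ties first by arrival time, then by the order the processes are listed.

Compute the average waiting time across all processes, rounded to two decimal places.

Gantt: | J1 0-4 | J5 4-13 | J2 13-23 | J4 23-34 | J3 34-52 |
Completion: J1=4  J2=23  J3=52  J4=34  J5=13
Waiting times: J1=0, J2=13, J3=34, J4=23, J5=4
Average waiting = (0+13+34+23+4) / 5 = 74/5 = 14.80

14.80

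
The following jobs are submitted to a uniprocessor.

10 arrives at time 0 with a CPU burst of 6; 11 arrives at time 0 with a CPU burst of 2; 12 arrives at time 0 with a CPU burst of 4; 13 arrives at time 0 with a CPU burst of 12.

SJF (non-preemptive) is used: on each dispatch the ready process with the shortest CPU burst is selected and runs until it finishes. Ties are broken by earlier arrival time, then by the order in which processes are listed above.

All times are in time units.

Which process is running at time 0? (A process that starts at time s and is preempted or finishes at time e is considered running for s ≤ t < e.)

Gantt: | 11 0-2 | 12 2-6 | 10 6-12 | 13 12-24 |
Completion: 10=12  11=2  12=6  13=24
Turnaround (C−A): 10=12  11=2  12=6  13=24

11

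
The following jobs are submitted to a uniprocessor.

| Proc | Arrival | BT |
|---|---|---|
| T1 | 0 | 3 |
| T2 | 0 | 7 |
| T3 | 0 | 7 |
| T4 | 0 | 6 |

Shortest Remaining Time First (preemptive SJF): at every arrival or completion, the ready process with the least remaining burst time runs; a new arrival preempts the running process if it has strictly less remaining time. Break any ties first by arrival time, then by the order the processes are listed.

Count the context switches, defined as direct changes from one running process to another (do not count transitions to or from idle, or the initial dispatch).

3

Gantt: | T1 0-3 | T4 3-9 | T2 9-16 | T3 16-23 |
Completion: T1=3  T2=16  T3=23  T4=9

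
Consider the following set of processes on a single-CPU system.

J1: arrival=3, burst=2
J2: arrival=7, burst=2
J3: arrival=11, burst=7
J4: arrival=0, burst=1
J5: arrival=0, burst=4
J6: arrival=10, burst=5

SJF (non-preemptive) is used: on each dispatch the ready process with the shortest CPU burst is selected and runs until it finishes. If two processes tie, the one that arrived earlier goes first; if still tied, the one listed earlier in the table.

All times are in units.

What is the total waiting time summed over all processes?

Timeline: | J4 0-1 | J5 1-5 | J1 5-7 | J2 7-9 | idle 9-10 | J6 10-15 | J3 15-22 |
Completion: J1=7  J2=9  J3=22  J4=1  J5=5  J6=15
Turnaround (C−A): J1=4  J2=2  J3=11  J4=1  J5=5  J6=5
Waiting = turnaround − burst: J1=2, J2=0, J3=4, J4=0, J5=1, J6=0
Total waiting = 2 + 0 + 4 + 0 + 1 + 0 = 7

7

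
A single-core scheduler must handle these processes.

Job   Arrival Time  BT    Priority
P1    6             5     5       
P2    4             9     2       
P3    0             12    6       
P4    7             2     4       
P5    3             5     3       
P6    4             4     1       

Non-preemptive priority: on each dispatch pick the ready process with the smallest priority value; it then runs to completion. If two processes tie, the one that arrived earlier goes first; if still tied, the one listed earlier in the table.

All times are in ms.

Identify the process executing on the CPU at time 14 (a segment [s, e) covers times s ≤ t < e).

P6

Gantt: | P3 0-12 | P6 12-16 | P2 16-25 | P5 25-30 | P4 30-32 | P1 32-37 |
Completion: P1=37  P2=25  P3=12  P4=32  P5=30  P6=16
Turnaround (C−A): P1=31  P2=21  P3=12  P4=25  P5=27  P6=12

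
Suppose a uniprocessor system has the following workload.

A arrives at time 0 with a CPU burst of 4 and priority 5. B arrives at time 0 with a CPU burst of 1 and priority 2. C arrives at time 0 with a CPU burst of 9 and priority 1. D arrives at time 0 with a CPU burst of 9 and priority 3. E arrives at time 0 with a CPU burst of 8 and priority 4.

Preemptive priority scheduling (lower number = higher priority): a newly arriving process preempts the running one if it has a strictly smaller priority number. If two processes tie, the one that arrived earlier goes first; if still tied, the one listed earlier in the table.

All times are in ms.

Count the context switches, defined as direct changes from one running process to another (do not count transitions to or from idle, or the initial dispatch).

Schedule: | C 0-9 | B 9-10 | D 10-19 | E 19-27 | A 27-31 |
Completion: A=31  B=10  C=9  D=19  E=27

4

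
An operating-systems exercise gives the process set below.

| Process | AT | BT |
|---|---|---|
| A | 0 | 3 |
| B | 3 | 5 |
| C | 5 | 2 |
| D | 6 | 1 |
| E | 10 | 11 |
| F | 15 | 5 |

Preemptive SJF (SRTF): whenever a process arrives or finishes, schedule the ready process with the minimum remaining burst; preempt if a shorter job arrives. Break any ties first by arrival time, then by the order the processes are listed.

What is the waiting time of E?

6

Timeline: | A 0-3 | B 3-5 | C 5-7 | D 7-8 | B 8-11 | E 11-15 | F 15-20 | E 20-27 |
Completion: A=3  B=11  C=7  D=8  E=27  F=20
Waiting(E) = turnaround − burst = 17 − 11 = 6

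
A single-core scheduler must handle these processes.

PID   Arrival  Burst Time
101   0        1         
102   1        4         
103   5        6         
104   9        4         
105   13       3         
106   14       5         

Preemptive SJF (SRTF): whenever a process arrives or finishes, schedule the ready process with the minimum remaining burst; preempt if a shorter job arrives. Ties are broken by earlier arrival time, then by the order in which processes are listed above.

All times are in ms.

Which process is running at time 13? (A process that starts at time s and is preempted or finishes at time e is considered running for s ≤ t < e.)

Schedule: | 101 0-1 | 102 1-5 | 103 5-11 | 104 11-15 | 105 15-18 | 106 18-23 |
Completion: 101=1  102=5  103=11  104=15  105=18  106=23
Turnaround (C−A): 101=1  102=4  103=6  104=6  105=5  106=9

104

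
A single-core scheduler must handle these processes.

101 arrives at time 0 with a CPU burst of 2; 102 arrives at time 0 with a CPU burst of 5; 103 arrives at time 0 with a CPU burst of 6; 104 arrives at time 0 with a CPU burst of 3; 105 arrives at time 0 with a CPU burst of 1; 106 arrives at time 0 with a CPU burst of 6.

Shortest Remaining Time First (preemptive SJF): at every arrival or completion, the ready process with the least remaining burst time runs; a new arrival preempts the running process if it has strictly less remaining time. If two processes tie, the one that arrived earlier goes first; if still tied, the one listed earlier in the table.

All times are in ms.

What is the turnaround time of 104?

6

Schedule: | 105 0-1 | 101 1-3 | 104 3-6 | 102 6-11 | 103 11-17 | 106 17-23 |
Completion: 101=3  102=11  103=17  104=6  105=1  106=23
Turnaround(104) = completion − arrival = 6 − 0 = 6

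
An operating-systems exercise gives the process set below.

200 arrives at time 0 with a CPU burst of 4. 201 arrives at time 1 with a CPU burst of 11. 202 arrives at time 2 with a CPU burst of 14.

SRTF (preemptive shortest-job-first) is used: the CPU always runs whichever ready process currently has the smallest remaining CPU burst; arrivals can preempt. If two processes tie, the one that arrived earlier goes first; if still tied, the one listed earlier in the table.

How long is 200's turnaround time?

4

Gantt: | 200 0-4 | 201 4-15 | 202 15-29 |
Completion: 200=4  201=15  202=29
Turnaround (C−A): 200=4  201=14  202=27
Turnaround(200) = completion − arrival = 4 − 0 = 4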